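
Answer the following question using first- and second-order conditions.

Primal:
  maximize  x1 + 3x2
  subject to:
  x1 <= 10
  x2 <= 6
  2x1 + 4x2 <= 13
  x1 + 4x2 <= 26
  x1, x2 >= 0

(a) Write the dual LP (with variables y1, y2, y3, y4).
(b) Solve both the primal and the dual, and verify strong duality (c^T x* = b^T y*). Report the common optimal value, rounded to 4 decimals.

The standard primal-dual pair for 'max c^T x s.t. A x <= b, x >= 0' is:
  Dual:  min b^T y  s.t.  A^T y >= c,  y >= 0.

So the dual LP is:
  minimize  10y1 + 6y2 + 13y3 + 26y4
  subject to:
    y1 + 2y3 + y4 >= 1
    y2 + 4y3 + 4y4 >= 3
    y1, y2, y3, y4 >= 0

Solving the primal: x* = (0, 3.25).
  primal value c^T x* = 9.75.
Solving the dual: y* = (0, 0, 0.75, 0).
  dual value b^T y* = 9.75.
Strong duality: c^T x* = b^T y*. Confirmed.

9.75


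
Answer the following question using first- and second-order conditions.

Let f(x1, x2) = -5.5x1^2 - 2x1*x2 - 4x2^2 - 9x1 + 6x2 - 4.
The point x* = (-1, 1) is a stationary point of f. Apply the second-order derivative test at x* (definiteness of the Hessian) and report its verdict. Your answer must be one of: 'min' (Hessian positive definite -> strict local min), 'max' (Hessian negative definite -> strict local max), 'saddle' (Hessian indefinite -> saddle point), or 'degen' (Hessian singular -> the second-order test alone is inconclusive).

Compute the Hessian H = grad^2 f:
  H = [[-11, -2], [-2, -8]]
Verify stationarity: grad f(x*) = H x* + g = (0, 0).
Eigenvalues of H: -12, -7.
Both eigenvalues < 0, so H is negative definite -> x* is a strict local max.

max


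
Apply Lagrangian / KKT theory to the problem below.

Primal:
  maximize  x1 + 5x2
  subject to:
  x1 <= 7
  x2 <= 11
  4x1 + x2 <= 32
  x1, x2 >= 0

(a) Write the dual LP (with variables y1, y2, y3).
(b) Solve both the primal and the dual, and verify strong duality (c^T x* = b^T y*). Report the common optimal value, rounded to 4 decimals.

The standard primal-dual pair for 'max c^T x s.t. A x <= b, x >= 0' is:
  Dual:  min b^T y  s.t.  A^T y >= c,  y >= 0.

So the dual LP is:
  minimize  7y1 + 11y2 + 32y3
  subject to:
    y1 + 4y3 >= 1
    y2 + y3 >= 5
    y1, y2, y3 >= 0

Solving the primal: x* = (5.25, 11).
  primal value c^T x* = 60.25.
Solving the dual: y* = (0, 4.75, 0.25).
  dual value b^T y* = 60.25.
Strong duality: c^T x* = b^T y*. Confirmed.

60.25


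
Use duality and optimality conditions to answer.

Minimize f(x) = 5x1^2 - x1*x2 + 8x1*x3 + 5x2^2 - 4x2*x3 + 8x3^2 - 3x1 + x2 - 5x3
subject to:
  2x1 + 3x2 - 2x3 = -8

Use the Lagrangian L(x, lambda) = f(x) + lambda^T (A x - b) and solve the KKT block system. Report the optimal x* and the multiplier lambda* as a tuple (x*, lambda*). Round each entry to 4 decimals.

Form the Lagrangian:
  L(x, lambda) = (1/2) x^T Q x + c^T x + lambda^T (A x - b)
Stationarity (grad_x L = 0): Q x + c + A^T lambda = 0.
Primal feasibility: A x = b.

This gives the KKT block system:
  [ Q   A^T ] [ x     ]   [-c ]
  [ A    0  ] [ lambda ] = [ b ]

Solving the linear system:
  x*      = (-1.5278, -0.7687, 1.3191)
  lambda* = (3.4786)
  f(x*)   = 12.5241

x* = (-1.5278, -0.7687, 1.3191), lambda* = (3.4786)


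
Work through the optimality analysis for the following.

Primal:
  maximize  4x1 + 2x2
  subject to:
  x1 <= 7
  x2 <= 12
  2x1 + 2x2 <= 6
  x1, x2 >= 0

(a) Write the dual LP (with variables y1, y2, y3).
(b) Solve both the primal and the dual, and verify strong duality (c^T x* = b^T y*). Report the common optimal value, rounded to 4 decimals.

The standard primal-dual pair for 'max c^T x s.t. A x <= b, x >= 0' is:
  Dual:  min b^T y  s.t.  A^T y >= c,  y >= 0.

So the dual LP is:
  minimize  7y1 + 12y2 + 6y3
  subject to:
    y1 + 2y3 >= 4
    y2 + 2y3 >= 2
    y1, y2, y3 >= 0

Solving the primal: x* = (3, 0).
  primal value c^T x* = 12.
Solving the dual: y* = (0, 0, 2).
  dual value b^T y* = 12.
Strong duality: c^T x* = b^T y*. Confirmed.

12


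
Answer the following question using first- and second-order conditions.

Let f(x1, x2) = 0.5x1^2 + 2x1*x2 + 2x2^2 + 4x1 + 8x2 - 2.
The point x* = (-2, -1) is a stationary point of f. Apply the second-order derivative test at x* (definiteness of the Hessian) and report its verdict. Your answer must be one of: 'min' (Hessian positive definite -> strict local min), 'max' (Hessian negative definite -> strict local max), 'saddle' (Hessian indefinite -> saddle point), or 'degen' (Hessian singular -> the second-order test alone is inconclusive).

Compute the Hessian H = grad^2 f:
  H = [[1, 2], [2, 4]]
Verify stationarity: grad f(x*) = H x* + g = (0, 0).
Eigenvalues of H: 0, 5.
H has a zero eigenvalue (singular; positive semidefinite but not definite), so H is neither positive definite, negative definite, nor indefinite. The second-order test alone is inconclusive -> degen.
(Indeed, f is constant along the null direction of H through x*, so x* is not a strict local extremum.)

degen


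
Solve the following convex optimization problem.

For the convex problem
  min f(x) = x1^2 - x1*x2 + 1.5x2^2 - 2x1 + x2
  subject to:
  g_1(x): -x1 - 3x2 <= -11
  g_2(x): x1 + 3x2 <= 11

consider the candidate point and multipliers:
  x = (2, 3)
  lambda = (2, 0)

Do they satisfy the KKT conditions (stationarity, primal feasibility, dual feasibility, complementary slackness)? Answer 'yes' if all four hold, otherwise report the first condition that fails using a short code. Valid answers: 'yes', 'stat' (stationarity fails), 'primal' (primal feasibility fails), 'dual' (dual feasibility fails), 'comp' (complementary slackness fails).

Gradient of f: grad f(x) = Q x + c = (-1, 8)
Constraint values g_i(x) = a_i^T x - b_i:
  g_1((2, 3)) = 0
  g_2((2, 3)) = 0
Stationarity residual: grad f(x) + sum_i lambda_i a_i = (-3, 2)
  -> stationarity FAILS
Primal feasibility (all g_i <= 0): OK
Dual feasibility (all lambda_i >= 0): OK
Complementary slackness (lambda_i * g_i(x) = 0 for all i): OK

Verdict: the first failing condition is stationarity -> stat.

stat


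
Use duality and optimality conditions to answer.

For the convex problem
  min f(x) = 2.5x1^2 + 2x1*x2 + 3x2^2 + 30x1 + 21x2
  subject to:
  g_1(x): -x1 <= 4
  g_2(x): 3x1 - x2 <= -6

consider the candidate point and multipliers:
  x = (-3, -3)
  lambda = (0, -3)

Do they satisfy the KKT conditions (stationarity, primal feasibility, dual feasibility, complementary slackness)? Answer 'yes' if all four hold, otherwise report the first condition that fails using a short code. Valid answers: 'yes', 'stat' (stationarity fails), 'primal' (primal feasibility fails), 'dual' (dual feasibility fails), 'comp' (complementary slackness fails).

Gradient of f: grad f(x) = Q x + c = (9, -3)
Constraint values g_i(x) = a_i^T x - b_i:
  g_1((-3, -3)) = -1
  g_2((-3, -3)) = 0
Stationarity residual: grad f(x) + sum_i lambda_i a_i = (0, 0)
  -> stationarity OK
Primal feasibility (all g_i <= 0): OK
Dual feasibility (all lambda_i >= 0): FAILS
Complementary slackness (lambda_i * g_i(x) = 0 for all i): OK

Verdict: the first failing condition is dual_feasibility -> dual.

dual


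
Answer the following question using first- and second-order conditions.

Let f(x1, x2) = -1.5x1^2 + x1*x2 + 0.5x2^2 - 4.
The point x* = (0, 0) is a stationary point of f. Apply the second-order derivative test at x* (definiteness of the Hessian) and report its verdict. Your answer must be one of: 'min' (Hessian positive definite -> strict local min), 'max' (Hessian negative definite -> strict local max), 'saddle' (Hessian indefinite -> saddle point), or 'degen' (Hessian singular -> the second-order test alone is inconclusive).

Compute the Hessian H = grad^2 f:
  H = [[-3, 1], [1, 1]]
Verify stationarity: grad f(x*) = H x* + g = (0, 0).
Eigenvalues of H: -3.2361, 1.2361.
Eigenvalues have mixed signs, so H is indefinite -> x* is a saddle point.

saddle


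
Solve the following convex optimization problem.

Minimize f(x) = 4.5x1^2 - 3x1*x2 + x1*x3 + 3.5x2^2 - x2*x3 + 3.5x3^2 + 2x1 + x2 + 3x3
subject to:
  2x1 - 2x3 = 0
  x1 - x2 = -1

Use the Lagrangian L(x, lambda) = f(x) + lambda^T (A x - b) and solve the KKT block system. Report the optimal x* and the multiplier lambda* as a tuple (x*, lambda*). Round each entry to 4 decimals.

Form the Lagrangian:
  L(x, lambda) = (1/2) x^T Q x + c^T x + lambda^T (A x - b)
Stationarity (grad_x L = 0): Q x + c + A^T lambda = 0.
Primal feasibility: A x = b.

This gives the KKT block system:
  [ Q   A^T ] [ x     ]   [-c ]
  [ A    0  ] [ lambda ] = [ b ]

Solving the linear system:
  x*      = (-0.5294, 0.4706, -0.5294)
  lambda* = (-0.8529, 6.4118)
  f(x*)   = 2.1176

x* = (-0.5294, 0.4706, -0.5294), lambda* = (-0.8529, 6.4118)


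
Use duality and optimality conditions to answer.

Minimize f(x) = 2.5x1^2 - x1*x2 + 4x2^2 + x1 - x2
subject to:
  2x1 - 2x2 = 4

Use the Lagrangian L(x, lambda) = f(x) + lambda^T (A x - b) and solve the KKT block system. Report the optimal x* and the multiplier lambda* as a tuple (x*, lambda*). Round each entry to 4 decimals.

Form the Lagrangian:
  L(x, lambda) = (1/2) x^T Q x + c^T x + lambda^T (A x - b)
Stationarity (grad_x L = 0): Q x + c + A^T lambda = 0.
Primal feasibility: A x = b.

This gives the KKT block system:
  [ Q   A^T ] [ x     ]   [-c ]
  [ A    0  ] [ lambda ] = [ b ]

Solving the linear system:
  x*      = (1.2727, -0.7273)
  lambda* = (-4.0455)
  f(x*)   = 9.0909

x* = (1.2727, -0.7273), lambda* = (-4.0455)


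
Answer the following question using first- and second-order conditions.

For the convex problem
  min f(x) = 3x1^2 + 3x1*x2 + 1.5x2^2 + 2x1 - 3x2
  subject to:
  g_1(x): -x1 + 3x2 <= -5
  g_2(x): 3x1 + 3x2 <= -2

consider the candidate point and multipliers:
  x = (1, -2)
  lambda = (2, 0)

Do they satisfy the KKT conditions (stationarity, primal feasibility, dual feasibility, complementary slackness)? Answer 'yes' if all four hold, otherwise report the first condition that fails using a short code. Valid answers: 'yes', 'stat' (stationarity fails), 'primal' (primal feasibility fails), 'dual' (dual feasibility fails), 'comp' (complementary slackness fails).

Gradient of f: grad f(x) = Q x + c = (2, -6)
Constraint values g_i(x) = a_i^T x - b_i:
  g_1((1, -2)) = -2
  g_2((1, -2)) = -1
Stationarity residual: grad f(x) + sum_i lambda_i a_i = (0, 0)
  -> stationarity OK
Primal feasibility (all g_i <= 0): OK
Dual feasibility (all lambda_i >= 0): OK
Complementary slackness (lambda_i * g_i(x) = 0 for all i): FAILS

Verdict: the first failing condition is complementary_slackness -> comp.

comp


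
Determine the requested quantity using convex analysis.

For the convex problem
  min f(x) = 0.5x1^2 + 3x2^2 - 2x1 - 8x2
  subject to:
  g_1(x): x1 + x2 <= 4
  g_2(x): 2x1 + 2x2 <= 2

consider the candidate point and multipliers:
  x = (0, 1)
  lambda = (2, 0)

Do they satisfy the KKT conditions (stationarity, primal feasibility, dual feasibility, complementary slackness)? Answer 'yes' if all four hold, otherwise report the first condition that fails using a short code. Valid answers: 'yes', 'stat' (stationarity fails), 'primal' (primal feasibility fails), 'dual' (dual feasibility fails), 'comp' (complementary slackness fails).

Gradient of f: grad f(x) = Q x + c = (-2, -2)
Constraint values g_i(x) = a_i^T x - b_i:
  g_1((0, 1)) = -3
  g_2((0, 1)) = 0
Stationarity residual: grad f(x) + sum_i lambda_i a_i = (0, 0)
  -> stationarity OK
Primal feasibility (all g_i <= 0): OK
Dual feasibility (all lambda_i >= 0): OK
Complementary slackness (lambda_i * g_i(x) = 0 for all i): FAILS

Verdict: the first failing condition is complementary_slackness -> comp.

comp


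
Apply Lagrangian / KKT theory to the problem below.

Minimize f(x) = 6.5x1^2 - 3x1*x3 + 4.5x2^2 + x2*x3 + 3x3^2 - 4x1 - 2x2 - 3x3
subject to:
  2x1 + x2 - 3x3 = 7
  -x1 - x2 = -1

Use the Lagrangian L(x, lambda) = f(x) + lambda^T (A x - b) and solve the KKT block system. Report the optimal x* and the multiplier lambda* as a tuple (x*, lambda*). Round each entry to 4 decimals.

Form the Lagrangian:
  L(x, lambda) = (1/2) x^T Q x + c^T x + lambda^T (A x - b)
Stationarity (grad_x L = 0): Q x + c + A^T lambda = 0.
Primal feasibility: A x = b.

This gives the KKT block system:
  [ Q   A^T ] [ x     ]   [-c ]
  [ A    0  ] [ lambda ] = [ b ]

Solving the linear system:
  x*      = (0.3833, 0.6167, -1.8722)
  lambda* = (-4.9222, -3.2444)
  f(x*)   = 17.0306

x* = (0.3833, 0.6167, -1.8722), lambda* = (-4.9222, -3.2444)


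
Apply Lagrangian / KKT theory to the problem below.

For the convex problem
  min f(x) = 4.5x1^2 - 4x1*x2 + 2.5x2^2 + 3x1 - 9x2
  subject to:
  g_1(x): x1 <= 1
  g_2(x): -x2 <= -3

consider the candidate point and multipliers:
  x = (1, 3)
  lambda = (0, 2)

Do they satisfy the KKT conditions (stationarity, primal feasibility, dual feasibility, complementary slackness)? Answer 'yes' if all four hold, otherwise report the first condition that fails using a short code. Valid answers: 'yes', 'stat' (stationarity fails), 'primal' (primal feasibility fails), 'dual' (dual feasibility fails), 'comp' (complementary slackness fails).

Gradient of f: grad f(x) = Q x + c = (0, 2)
Constraint values g_i(x) = a_i^T x - b_i:
  g_1((1, 3)) = 0
  g_2((1, 3)) = 0
Stationarity residual: grad f(x) + sum_i lambda_i a_i = (0, 0)
  -> stationarity OK
Primal feasibility (all g_i <= 0): OK
Dual feasibility (all lambda_i >= 0): OK
Complementary slackness (lambda_i * g_i(x) = 0 for all i): OK

Verdict: yes, KKT holds.

yes


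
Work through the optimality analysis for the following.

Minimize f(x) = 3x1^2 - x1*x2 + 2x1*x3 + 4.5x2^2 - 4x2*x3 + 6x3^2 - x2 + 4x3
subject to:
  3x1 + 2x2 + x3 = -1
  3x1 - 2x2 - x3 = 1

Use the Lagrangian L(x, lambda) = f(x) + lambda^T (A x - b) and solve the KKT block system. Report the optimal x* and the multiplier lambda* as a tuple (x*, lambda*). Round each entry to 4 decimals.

Form the Lagrangian:
  L(x, lambda) = (1/2) x^T Q x + c^T x + lambda^T (A x - b)
Stationarity (grad_x L = 0): Q x + c + A^T lambda = 0.
Primal feasibility: A x = b.

This gives the KKT block system:
  [ Q   A^T ] [ x     ]   [-c ]
  [ A    0  ] [ lambda ] = [ b ]

Solving the linear system:
  x*      = (0, -0.2603, -0.4795)
  lambda* = (0.4726, -0.2397)
  f(x*)   = -0.4726

x* = (0, -0.2603, -0.4795), lambda* = (0.4726, -0.2397)


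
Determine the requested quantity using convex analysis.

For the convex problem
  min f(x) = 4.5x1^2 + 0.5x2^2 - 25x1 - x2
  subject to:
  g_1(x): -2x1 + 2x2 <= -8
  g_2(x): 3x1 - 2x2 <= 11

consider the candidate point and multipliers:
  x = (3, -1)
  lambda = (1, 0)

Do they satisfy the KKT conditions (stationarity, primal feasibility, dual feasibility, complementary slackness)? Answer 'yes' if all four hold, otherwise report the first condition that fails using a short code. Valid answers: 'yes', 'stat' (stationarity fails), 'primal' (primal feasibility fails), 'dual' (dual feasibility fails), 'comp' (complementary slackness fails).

Gradient of f: grad f(x) = Q x + c = (2, -2)
Constraint values g_i(x) = a_i^T x - b_i:
  g_1((3, -1)) = 0
  g_2((3, -1)) = 0
Stationarity residual: grad f(x) + sum_i lambda_i a_i = (0, 0)
  -> stationarity OK
Primal feasibility (all g_i <= 0): OK
Dual feasibility (all lambda_i >= 0): OK
Complementary slackness (lambda_i * g_i(x) = 0 for all i): OK

Verdict: yes, KKT holds.

yes


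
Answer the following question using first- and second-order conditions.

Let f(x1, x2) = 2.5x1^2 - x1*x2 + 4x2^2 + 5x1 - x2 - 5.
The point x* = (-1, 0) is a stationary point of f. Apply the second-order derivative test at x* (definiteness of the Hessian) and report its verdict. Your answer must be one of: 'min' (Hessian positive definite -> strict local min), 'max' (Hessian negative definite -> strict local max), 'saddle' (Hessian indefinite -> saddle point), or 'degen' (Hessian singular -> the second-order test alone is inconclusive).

Compute the Hessian H = grad^2 f:
  H = [[5, -1], [-1, 8]]
Verify stationarity: grad f(x*) = H x* + g = (0, 0).
Eigenvalues of H: 4.6972, 8.3028.
Both eigenvalues > 0, so H is positive definite -> x* is a strict local min.

min


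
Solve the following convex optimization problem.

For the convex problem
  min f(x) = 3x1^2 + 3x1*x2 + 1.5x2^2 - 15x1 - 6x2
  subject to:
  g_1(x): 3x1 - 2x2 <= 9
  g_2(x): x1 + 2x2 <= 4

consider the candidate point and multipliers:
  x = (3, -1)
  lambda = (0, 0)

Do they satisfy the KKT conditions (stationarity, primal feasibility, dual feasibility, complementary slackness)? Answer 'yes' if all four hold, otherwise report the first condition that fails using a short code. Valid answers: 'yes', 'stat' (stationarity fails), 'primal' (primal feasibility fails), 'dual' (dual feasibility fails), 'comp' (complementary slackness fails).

Gradient of f: grad f(x) = Q x + c = (0, 0)
Constraint values g_i(x) = a_i^T x - b_i:
  g_1((3, -1)) = 2
  g_2((3, -1)) = -3
Stationarity residual: grad f(x) + sum_i lambda_i a_i = (0, 0)
  -> stationarity OK
Primal feasibility (all g_i <= 0): FAILS
Dual feasibility (all lambda_i >= 0): OK
Complementary slackness (lambda_i * g_i(x) = 0 for all i): OK

Verdict: the first failing condition is primal_feasibility -> primal.

primal


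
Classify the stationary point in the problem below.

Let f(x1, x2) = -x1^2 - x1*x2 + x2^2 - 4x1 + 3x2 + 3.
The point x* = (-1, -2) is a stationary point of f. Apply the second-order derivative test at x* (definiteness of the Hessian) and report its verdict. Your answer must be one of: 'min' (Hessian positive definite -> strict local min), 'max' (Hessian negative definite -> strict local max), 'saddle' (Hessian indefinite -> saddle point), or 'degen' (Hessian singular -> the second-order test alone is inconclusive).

Compute the Hessian H = grad^2 f:
  H = [[-2, -1], [-1, 2]]
Verify stationarity: grad f(x*) = H x* + g = (0, 0).
Eigenvalues of H: -2.2361, 2.2361.
Eigenvalues have mixed signs, so H is indefinite -> x* is a saddle point.

saddle


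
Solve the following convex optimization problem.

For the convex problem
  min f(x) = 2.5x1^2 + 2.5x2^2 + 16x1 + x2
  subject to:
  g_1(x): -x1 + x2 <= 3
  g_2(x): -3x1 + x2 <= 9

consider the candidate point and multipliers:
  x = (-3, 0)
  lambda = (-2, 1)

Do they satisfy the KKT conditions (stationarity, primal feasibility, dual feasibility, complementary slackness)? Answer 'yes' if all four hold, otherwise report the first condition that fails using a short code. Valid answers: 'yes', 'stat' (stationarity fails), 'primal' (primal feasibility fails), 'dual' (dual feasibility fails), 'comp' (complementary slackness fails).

Gradient of f: grad f(x) = Q x + c = (1, 1)
Constraint values g_i(x) = a_i^T x - b_i:
  g_1((-3, 0)) = 0
  g_2((-3, 0)) = 0
Stationarity residual: grad f(x) + sum_i lambda_i a_i = (0, 0)
  -> stationarity OK
Primal feasibility (all g_i <= 0): OK
Dual feasibility (all lambda_i >= 0): FAILS
Complementary slackness (lambda_i * g_i(x) = 0 for all i): OK

Verdict: the first failing condition is dual_feasibility -> dual.

dual


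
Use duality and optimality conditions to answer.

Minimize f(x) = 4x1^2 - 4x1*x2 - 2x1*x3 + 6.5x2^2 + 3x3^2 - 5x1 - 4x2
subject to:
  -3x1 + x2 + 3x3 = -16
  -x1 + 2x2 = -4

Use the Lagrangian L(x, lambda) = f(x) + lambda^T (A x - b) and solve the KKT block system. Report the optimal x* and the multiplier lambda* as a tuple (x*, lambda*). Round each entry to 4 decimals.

Form the Lagrangian:
  L(x, lambda) = (1/2) x^T Q x + c^T x + lambda^T (A x - b)
Stationarity (grad_x L = 0): Q x + c + A^T lambda = 0.
Primal feasibility: A x = b.

This gives the KKT block system:
  [ Q   A^T ] [ x     ]   [-c ]
  [ A    0  ] [ lambda ] = [ b ]

Solving the linear system:
  x*      = (3.2165, -0.3918, -1.9863)
  lambda* = (6.1168, 7.921)
  f(x*)   = 57.5189

x* = (3.2165, -0.3918, -1.9863), lambda* = (6.1168, 7.921)


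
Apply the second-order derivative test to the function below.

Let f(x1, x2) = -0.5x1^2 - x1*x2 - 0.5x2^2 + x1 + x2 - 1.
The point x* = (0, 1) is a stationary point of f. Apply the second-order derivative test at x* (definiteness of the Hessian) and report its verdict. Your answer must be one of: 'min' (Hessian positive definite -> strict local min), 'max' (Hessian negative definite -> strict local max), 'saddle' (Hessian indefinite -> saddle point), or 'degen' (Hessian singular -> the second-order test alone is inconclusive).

Compute the Hessian H = grad^2 f:
  H = [[-1, -1], [-1, -1]]
Verify stationarity: grad f(x*) = H x* + g = (0, 0).
Eigenvalues of H: -2, 0.
H has a zero eigenvalue (singular; negative semidefinite but not definite), so H is neither positive definite, negative definite, nor indefinite. The second-order test alone is inconclusive -> degen.
(Indeed, f is constant along the null direction of H through x*, so x* is not a strict local extremum.)

degen


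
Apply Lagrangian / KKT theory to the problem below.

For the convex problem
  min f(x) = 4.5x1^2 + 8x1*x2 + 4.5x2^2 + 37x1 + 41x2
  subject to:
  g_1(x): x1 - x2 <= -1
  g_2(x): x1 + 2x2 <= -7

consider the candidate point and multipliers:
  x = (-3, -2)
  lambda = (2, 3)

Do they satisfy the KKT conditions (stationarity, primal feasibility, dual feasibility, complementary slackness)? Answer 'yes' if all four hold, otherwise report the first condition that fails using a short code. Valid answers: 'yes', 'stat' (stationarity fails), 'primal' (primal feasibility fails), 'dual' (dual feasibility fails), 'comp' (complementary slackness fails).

Gradient of f: grad f(x) = Q x + c = (-6, -1)
Constraint values g_i(x) = a_i^T x - b_i:
  g_1((-3, -2)) = 0
  g_2((-3, -2)) = 0
Stationarity residual: grad f(x) + sum_i lambda_i a_i = (-1, 3)
  -> stationarity FAILS
Primal feasibility (all g_i <= 0): OK
Dual feasibility (all lambda_i >= 0): OK
Complementary slackness (lambda_i * g_i(x) = 0 for all i): OK

Verdict: the first failing condition is stationarity -> stat.

stat


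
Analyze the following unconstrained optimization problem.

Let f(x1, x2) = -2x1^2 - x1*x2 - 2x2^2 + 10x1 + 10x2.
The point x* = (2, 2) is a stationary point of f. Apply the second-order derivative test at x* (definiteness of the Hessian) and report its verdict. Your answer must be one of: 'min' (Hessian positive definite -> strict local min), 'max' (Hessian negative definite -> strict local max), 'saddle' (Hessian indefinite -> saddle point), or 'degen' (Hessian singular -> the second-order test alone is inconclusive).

Compute the Hessian H = grad^2 f:
  H = [[-4, -1], [-1, -4]]
Verify stationarity: grad f(x*) = H x* + g = (0, 0).
Eigenvalues of H: -5, -3.
Both eigenvalues < 0, so H is negative definite -> x* is a strict local max.

max


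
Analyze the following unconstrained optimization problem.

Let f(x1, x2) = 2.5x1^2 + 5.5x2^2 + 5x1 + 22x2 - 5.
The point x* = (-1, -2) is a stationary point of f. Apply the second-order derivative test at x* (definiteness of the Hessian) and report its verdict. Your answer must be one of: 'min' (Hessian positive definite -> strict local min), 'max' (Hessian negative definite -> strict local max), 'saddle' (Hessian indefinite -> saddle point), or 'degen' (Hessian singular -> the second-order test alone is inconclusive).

Compute the Hessian H = grad^2 f:
  H = [[5, 0], [0, 11]]
Verify stationarity: grad f(x*) = H x* + g = (0, 0).
Eigenvalues of H: 5, 11.
Both eigenvalues > 0, so H is positive definite -> x* is a strict local min.

min


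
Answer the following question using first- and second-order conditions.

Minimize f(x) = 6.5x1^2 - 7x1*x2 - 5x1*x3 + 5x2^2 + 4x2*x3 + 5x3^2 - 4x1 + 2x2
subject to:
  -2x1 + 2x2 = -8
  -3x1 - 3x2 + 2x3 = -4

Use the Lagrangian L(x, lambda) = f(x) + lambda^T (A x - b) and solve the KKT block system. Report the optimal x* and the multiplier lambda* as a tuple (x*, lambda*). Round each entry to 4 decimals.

Form the Lagrangian:
  L(x, lambda) = (1/2) x^T Q x + c^T x + lambda^T (A x - b)
Stationarity (grad_x L = 0): Q x + c + A^T lambda = 0.
Primal feasibility: A x = b.

This gives the KKT block system:
  [ Q   A^T ] [ x     ]   [-c ]
  [ A    0  ] [ lambda ] = [ b ]

Solving the linear system:
  x*      = (3.1613, -0.8387, 1.4839)
  lambda* = (14.5323, 2.1613)
  f(x*)   = 55.2903

x* = (3.1613, -0.8387, 1.4839), lambda* = (14.5323, 2.1613)


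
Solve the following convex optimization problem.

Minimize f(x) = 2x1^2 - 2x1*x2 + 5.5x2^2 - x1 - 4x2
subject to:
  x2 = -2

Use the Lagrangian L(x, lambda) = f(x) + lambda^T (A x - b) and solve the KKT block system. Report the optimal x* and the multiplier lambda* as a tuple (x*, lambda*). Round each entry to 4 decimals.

Form the Lagrangian:
  L(x, lambda) = (1/2) x^T Q x + c^T x + lambda^T (A x - b)
Stationarity (grad_x L = 0): Q x + c + A^T lambda = 0.
Primal feasibility: A x = b.

This gives the KKT block system:
  [ Q   A^T ] [ x     ]   [-c ]
  [ A    0  ] [ lambda ] = [ b ]

Solving the linear system:
  x*      = (-0.75, -2)
  lambda* = (24.5)
  f(x*)   = 28.875

x* = (-0.75, -2), lambda* = (24.5)


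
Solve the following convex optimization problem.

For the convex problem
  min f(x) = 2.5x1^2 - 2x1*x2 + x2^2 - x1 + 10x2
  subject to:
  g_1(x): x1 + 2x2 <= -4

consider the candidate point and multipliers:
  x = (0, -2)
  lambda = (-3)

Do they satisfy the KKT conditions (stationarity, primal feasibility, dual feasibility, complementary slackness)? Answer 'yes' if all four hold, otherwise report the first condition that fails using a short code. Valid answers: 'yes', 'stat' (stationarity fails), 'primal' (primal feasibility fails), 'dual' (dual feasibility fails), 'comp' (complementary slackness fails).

Gradient of f: grad f(x) = Q x + c = (3, 6)
Constraint values g_i(x) = a_i^T x - b_i:
  g_1((0, -2)) = 0
Stationarity residual: grad f(x) + sum_i lambda_i a_i = (0, 0)
  -> stationarity OK
Primal feasibility (all g_i <= 0): OK
Dual feasibility (all lambda_i >= 0): FAILS
Complementary slackness (lambda_i * g_i(x) = 0 for all i): OK

Verdict: the first failing condition is dual_feasibility -> dual.

dual


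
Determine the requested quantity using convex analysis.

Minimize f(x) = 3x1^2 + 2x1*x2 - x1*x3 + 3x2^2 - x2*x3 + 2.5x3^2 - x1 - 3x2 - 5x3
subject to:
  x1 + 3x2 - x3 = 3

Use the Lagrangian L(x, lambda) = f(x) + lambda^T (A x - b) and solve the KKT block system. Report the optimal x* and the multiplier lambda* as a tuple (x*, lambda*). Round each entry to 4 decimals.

Form the Lagrangian:
  L(x, lambda) = (1/2) x^T Q x + c^T x + lambda^T (A x - b)
Stationarity (grad_x L = 0): Q x + c + A^T lambda = 0.
Primal feasibility: A x = b.

This gives the KKT block system:
  [ Q   A^T ] [ x     ]   [-c ]
  [ A    0  ] [ lambda ] = [ b ]

Solving the linear system:
  x*      = (0.1271, 1.2966, 1.0169)
  lambda* = (-1.339)
  f(x*)   = -2.5424

x* = (0.1271, 1.2966, 1.0169), lambda* = (-1.339)


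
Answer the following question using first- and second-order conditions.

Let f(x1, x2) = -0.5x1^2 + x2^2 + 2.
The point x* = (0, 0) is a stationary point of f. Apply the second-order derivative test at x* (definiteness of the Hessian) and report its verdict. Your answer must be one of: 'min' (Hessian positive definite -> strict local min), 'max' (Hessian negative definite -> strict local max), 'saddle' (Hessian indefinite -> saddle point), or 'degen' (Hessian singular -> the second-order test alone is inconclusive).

Compute the Hessian H = grad^2 f:
  H = [[-1, 0], [0, 2]]
Verify stationarity: grad f(x*) = H x* + g = (0, 0).
Eigenvalues of H: -1, 2.
Eigenvalues have mixed signs, so H is indefinite -> x* is a saddle point.

saddle


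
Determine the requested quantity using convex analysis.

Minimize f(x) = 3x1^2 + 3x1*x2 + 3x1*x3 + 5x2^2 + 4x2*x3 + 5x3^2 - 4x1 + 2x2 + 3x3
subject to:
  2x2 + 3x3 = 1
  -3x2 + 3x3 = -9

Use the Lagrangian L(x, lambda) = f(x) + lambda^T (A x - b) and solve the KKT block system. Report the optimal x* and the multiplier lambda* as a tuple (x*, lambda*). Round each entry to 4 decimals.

Form the Lagrangian:
  L(x, lambda) = (1/2) x^T Q x + c^T x + lambda^T (A x - b)
Stationarity (grad_x L = 0): Q x + c + A^T lambda = 0.
Primal feasibility: A x = b.

This gives the KKT block system:
  [ Q   A^T ] [ x     ]   [-c ]
  [ A    0  ] [ lambda ] = [ b ]

Solving the linear system:
  x*      = (0.1667, 2, -1)
  lambda* = (-4, 3.5)
  f(x*)   = 17.9167

x* = (0.1667, 2, -1), lambda* = (-4, 3.5)


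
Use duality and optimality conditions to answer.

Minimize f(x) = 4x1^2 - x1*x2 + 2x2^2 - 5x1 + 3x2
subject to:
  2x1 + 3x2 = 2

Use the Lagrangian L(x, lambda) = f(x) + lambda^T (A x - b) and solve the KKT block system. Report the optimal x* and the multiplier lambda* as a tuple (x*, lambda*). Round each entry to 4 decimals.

Form the Lagrangian:
  L(x, lambda) = (1/2) x^T Q x + c^T x + lambda^T (A x - b)
Stationarity (grad_x L = 0): Q x + c + A^T lambda = 0.
Primal feasibility: A x = b.

This gives the KKT block system:
  [ Q   A^T ] [ x     ]   [-c ]
  [ A    0  ] [ lambda ] = [ b ]

Solving the linear system:
  x*      = (0.85, 0.1)
  lambda* = (-0.85)
  f(x*)   = -1.125

x* = (0.85, 0.1), lambda* = (-0.85)


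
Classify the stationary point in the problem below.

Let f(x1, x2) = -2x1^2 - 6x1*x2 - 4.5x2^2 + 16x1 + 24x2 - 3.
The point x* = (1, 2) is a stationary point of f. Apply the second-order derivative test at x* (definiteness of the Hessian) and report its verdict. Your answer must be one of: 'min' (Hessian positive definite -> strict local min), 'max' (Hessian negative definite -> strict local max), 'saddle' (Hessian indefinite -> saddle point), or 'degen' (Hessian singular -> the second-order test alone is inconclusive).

Compute the Hessian H = grad^2 f:
  H = [[-4, -6], [-6, -9]]
Verify stationarity: grad f(x*) = H x* + g = (0, 0).
Eigenvalues of H: -13, 0.
H has a zero eigenvalue (singular; negative semidefinite but not definite), so H is neither positive definite, negative definite, nor indefinite. The second-order test alone is inconclusive -> degen.
(Indeed, f is constant along the null direction of H through x*, so x* is not a strict local extremum.)

degen


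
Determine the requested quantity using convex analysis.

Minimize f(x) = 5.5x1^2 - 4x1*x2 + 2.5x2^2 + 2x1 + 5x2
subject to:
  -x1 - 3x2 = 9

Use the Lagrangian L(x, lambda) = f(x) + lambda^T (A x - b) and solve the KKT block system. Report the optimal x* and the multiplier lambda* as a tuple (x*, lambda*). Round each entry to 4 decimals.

Form the Lagrangian:
  L(x, lambda) = (1/2) x^T Q x + c^T x + lambda^T (A x - b)
Stationarity (grad_x L = 0): Q x + c + A^T lambda = 0.
Primal feasibility: A x = b.

This gives the KKT block system:
  [ Q   A^T ] [ x     ]   [-c ]
  [ A    0  ] [ lambda ] = [ b ]

Solving the linear system:
  x*      = (-1.2188, -2.5938)
  lambda* = (-1.0312)
  f(x*)   = -3.0625

x* = (-1.2188, -2.5938), lambda* = (-1.0312)


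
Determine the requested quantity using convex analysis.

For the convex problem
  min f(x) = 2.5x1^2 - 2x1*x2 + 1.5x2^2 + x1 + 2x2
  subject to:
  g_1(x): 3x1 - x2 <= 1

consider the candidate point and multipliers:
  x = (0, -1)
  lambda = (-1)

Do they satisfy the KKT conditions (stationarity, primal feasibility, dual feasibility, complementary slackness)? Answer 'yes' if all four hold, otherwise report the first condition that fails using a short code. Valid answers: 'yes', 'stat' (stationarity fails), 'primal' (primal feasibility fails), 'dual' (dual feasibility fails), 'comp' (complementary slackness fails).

Gradient of f: grad f(x) = Q x + c = (3, -1)
Constraint values g_i(x) = a_i^T x - b_i:
  g_1((0, -1)) = 0
Stationarity residual: grad f(x) + sum_i lambda_i a_i = (0, 0)
  -> stationarity OK
Primal feasibility (all g_i <= 0): OK
Dual feasibility (all lambda_i >= 0): FAILS
Complementary slackness (lambda_i * g_i(x) = 0 for all i): OK

Verdict: the first failing condition is dual_feasibility -> dual.

dual


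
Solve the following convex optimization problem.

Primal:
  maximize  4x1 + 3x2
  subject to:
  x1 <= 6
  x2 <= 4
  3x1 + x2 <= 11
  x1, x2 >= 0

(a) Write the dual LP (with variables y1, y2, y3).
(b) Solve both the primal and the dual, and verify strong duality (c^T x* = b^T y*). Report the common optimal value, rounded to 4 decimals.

The standard primal-dual pair for 'max c^T x s.t. A x <= b, x >= 0' is:
  Dual:  min b^T y  s.t.  A^T y >= c,  y >= 0.

So the dual LP is:
  minimize  6y1 + 4y2 + 11y3
  subject to:
    y1 + 3y3 >= 4
    y2 + y3 >= 3
    y1, y2, y3 >= 0

Solving the primal: x* = (2.3333, 4).
  primal value c^T x* = 21.3333.
Solving the dual: y* = (0, 1.6667, 1.3333).
  dual value b^T y* = 21.3333.
Strong duality: c^T x* = b^T y*. Confirmed.

21.3333


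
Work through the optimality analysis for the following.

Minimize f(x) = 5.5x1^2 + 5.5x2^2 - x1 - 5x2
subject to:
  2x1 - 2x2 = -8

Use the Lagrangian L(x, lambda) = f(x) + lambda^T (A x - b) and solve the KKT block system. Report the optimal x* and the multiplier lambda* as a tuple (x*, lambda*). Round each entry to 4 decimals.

Form the Lagrangian:
  L(x, lambda) = (1/2) x^T Q x + c^T x + lambda^T (A x - b)
Stationarity (grad_x L = 0): Q x + c + A^T lambda = 0.
Primal feasibility: A x = b.

This gives the KKT block system:
  [ Q   A^T ] [ x     ]   [-c ]
  [ A    0  ] [ lambda ] = [ b ]

Solving the linear system:
  x*      = (-1.7273, 2.2727)
  lambda* = (10)
  f(x*)   = 35.1818

x* = (-1.7273, 2.2727), lambda* = (10)


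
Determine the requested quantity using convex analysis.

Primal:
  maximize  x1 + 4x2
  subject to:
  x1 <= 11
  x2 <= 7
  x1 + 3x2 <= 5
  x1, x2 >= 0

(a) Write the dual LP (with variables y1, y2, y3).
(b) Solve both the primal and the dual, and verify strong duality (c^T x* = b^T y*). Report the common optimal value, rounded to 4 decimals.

The standard primal-dual pair for 'max c^T x s.t. A x <= b, x >= 0' is:
  Dual:  min b^T y  s.t.  A^T y >= c,  y >= 0.

So the dual LP is:
  minimize  11y1 + 7y2 + 5y3
  subject to:
    y1 + y3 >= 1
    y2 + 3y3 >= 4
    y1, y2, y3 >= 0

Solving the primal: x* = (0, 1.6667).
  primal value c^T x* = 6.6667.
Solving the dual: y* = (0, 0, 1.3333).
  dual value b^T y* = 6.6667.
Strong duality: c^T x* = b^T y*. Confirmed.

6.6667


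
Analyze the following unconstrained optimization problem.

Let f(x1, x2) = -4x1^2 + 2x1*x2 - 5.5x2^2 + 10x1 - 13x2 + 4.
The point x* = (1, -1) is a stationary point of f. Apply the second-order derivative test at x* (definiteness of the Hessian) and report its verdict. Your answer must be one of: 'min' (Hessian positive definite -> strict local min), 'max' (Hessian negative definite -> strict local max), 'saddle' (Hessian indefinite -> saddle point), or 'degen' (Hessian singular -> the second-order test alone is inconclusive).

Compute the Hessian H = grad^2 f:
  H = [[-8, 2], [2, -11]]
Verify stationarity: grad f(x*) = H x* + g = (0, 0).
Eigenvalues of H: -12, -7.
Both eigenvalues < 0, so H is negative definite -> x* is a strict local max.

max


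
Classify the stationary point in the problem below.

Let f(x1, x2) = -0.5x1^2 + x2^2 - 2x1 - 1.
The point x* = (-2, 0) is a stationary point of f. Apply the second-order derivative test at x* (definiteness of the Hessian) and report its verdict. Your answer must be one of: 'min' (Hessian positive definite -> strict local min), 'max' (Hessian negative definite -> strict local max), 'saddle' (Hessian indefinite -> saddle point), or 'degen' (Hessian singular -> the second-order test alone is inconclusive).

Compute the Hessian H = grad^2 f:
  H = [[-1, 0], [0, 2]]
Verify stationarity: grad f(x*) = H x* + g = (0, 0).
Eigenvalues of H: -1, 2.
Eigenvalues have mixed signs, so H is indefinite -> x* is a saddle point.

saddle


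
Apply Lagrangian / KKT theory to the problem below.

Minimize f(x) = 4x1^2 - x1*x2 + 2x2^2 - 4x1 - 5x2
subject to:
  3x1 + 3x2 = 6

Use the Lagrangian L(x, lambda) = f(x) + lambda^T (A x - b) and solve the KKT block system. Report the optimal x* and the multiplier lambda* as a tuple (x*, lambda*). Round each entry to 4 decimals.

Form the Lagrangian:
  L(x, lambda) = (1/2) x^T Q x + c^T x + lambda^T (A x - b)
Stationarity (grad_x L = 0): Q x + c + A^T lambda = 0.
Primal feasibility: A x = b.

This gives the KKT block system:
  [ Q   A^T ] [ x     ]   [-c ]
  [ A    0  ] [ lambda ] = [ b ]

Solving the linear system:
  x*      = (0.6429, 1.3571)
  lambda* = (0.0714)
  f(x*)   = -4.8929

x* = (0.6429, 1.3571), lambda* = (0.0714)


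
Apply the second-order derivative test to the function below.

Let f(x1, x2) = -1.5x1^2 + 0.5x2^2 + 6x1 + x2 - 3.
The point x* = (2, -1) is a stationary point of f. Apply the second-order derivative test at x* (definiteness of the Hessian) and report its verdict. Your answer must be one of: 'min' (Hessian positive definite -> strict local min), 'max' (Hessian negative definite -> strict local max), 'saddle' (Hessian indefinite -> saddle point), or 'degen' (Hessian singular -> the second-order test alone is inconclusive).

Compute the Hessian H = grad^2 f:
  H = [[-3, 0], [0, 1]]
Verify stationarity: grad f(x*) = H x* + g = (0, 0).
Eigenvalues of H: -3, 1.
Eigenvalues have mixed signs, so H is indefinite -> x* is a saddle point.

saddle


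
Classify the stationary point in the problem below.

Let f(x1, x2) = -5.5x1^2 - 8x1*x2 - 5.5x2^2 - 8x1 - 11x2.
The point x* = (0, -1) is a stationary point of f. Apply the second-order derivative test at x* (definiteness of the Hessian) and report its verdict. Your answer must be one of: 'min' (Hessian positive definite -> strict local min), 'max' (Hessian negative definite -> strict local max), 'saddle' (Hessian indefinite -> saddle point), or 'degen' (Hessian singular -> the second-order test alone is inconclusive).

Compute the Hessian H = grad^2 f:
  H = [[-11, -8], [-8, -11]]
Verify stationarity: grad f(x*) = H x* + g = (0, 0).
Eigenvalues of H: -19, -3.
Both eigenvalues < 0, so H is negative definite -> x* is a strict local max.

max


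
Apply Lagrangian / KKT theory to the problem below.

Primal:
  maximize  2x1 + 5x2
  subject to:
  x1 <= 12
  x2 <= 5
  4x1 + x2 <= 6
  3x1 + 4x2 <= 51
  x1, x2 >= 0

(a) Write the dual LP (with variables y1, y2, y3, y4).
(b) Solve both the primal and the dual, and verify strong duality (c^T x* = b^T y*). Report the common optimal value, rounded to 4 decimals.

The standard primal-dual pair for 'max c^T x s.t. A x <= b, x >= 0' is:
  Dual:  min b^T y  s.t.  A^T y >= c,  y >= 0.

So the dual LP is:
  minimize  12y1 + 5y2 + 6y3 + 51y4
  subject to:
    y1 + 4y3 + 3y4 >= 2
    y2 + y3 + 4y4 >= 5
    y1, y2, y3, y4 >= 0

Solving the primal: x* = (0.25, 5).
  primal value c^T x* = 25.5.
Solving the dual: y* = (0, 4.5, 0.5, 0).
  dual value b^T y* = 25.5.
Strong duality: c^T x* = b^T y*. Confirmed.

25.5


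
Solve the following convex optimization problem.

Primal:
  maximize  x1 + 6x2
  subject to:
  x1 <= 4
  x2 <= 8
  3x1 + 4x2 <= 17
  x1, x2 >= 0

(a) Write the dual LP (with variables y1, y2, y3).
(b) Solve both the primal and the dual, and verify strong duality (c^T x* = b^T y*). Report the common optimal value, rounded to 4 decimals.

The standard primal-dual pair for 'max c^T x s.t. A x <= b, x >= 0' is:
  Dual:  min b^T y  s.t.  A^T y >= c,  y >= 0.

So the dual LP is:
  minimize  4y1 + 8y2 + 17y3
  subject to:
    y1 + 3y3 >= 1
    y2 + 4y3 >= 6
    y1, y2, y3 >= 0

Solving the primal: x* = (0, 4.25).
  primal value c^T x* = 25.5.
Solving the dual: y* = (0, 0, 1.5).
  dual value b^T y* = 25.5.
Strong duality: c^T x* = b^T y*. Confirmed.

25.5


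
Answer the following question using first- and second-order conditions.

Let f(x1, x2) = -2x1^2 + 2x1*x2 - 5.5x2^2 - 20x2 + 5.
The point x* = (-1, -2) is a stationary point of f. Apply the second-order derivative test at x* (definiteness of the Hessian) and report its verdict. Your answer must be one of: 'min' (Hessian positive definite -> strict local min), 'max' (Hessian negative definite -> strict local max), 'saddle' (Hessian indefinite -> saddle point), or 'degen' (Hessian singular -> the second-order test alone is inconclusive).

Compute the Hessian H = grad^2 f:
  H = [[-4, 2], [2, -11]]
Verify stationarity: grad f(x*) = H x* + g = (0, 0).
Eigenvalues of H: -11.5311, -3.4689.
Both eigenvalues < 0, so H is negative definite -> x* is a strict local max.

max


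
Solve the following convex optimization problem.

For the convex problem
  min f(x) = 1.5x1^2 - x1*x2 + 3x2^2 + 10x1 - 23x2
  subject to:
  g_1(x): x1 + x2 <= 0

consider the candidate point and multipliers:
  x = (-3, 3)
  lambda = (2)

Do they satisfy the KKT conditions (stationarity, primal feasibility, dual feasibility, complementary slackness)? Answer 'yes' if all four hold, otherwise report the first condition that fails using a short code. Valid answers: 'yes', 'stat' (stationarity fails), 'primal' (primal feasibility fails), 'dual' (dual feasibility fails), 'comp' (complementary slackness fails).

Gradient of f: grad f(x) = Q x + c = (-2, -2)
Constraint values g_i(x) = a_i^T x - b_i:
  g_1((-3, 3)) = 0
Stationarity residual: grad f(x) + sum_i lambda_i a_i = (0, 0)
  -> stationarity OK
Primal feasibility (all g_i <= 0): OK
Dual feasibility (all lambda_i >= 0): OK
Complementary slackness (lambda_i * g_i(x) = 0 for all i): OK

Verdict: yes, KKT holds.

yes
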